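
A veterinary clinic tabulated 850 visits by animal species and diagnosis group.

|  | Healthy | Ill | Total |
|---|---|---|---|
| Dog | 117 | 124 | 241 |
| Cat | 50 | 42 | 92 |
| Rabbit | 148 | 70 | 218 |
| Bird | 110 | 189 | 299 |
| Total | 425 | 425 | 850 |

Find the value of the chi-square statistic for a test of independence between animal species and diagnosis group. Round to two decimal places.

Grand total N = 850.
Expected counts (row total × column total / N):
  Dog, Healthy: 241×425/850 = 120.500
  Dog, Ill: 241×425/850 = 120.500
  Cat, Healthy: 92×425/850 = 46.000
  Cat, Ill: 92×425/850 = 46.000
  Rabbit, Healthy: 218×425/850 = 109.000
  Rabbit, Ill: 218×425/850 = 109.000
  Bird, Healthy: 299×425/850 = 149.500
  Bird, Ill: 299×425/850 = 149.500
Contributions (O − E)²/E:
  (117 − 120.500)²/120.500 = 0.1017
  (124 − 120.500)²/120.500 = 0.1017
  (50 − 46.000)²/46.000 = 0.3478
  (42 − 46.000)²/46.000 = 0.3478
  (148 − 109.000)²/109.000 = 13.9541
  (70 − 109.000)²/109.000 = 13.9541
  (110 − 149.500)²/149.500 = 10.4365
  (189 − 149.500)²/149.500 = 10.4365
χ² = 0.1017 + 0.1017 + 0.3478 + 0.3478 + 13.9541 + 13.9541 + 10.4365 + 10.4365 = 49.68

49.68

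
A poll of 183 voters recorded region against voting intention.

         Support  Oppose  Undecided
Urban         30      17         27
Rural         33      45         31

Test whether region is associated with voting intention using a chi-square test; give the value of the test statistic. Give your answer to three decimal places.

6.612

Row totals: 74, 109. Column totals: 63, 62, 58. Grand total N = 183.
Expected counts (row total × column total / N):
  Urban, Support: 74×63/183 = 25.4754
  Urban, Oppose: 74×62/183 = 25.0710
  Urban, Undecided: 74×58/183 = 23.4536
  Rural, Support: 109×63/183 = 37.5246
  Rural, Oppose: 109×62/183 = 36.9290
  Rural, Undecided: 109×58/183 = 34.5464
Contributions (O − E)²/E:
  (30 − 25.4754)²/25.4754 = 0.8036
  (17 − 25.0710)²/25.0710 = 2.5983
  (27 − 23.4536)²/23.4536 = 0.5362
  (33 − 37.5246)²/37.5246 = 0.5456
  (45 − 36.9290)²/36.9290 = 1.7640
  (31 − 34.5464)²/34.5464 = 0.3641
χ² = 0.8036 + 2.5983 + 0.5362 + 0.5456 + 1.7640 + 0.3641 = 6.612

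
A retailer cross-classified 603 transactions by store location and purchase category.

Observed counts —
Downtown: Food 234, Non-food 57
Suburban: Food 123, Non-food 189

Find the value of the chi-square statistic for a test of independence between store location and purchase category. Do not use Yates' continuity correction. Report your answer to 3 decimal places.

Row totals: 291, 312. Column totals: 357, 246. Grand total N = 603.
Expected counts (row total × column total / N):
  Downtown, Food: 291×357/603 = 172.28358
  Downtown, Non-food: 291×246/603 = 118.71642
  Suburban, Food: 312×357/603 = 184.71642
  Suburban, Non-food: 312×246/603 = 127.28358
Contributions (O − E)²/E:
  (234 − 172.28358)²/172.28358 = 22.1084
  (57 − 118.71642)²/118.71642 = 32.0842
  (123 − 184.71642)²/184.71642 = 20.6203
  (189 − 127.28358)²/127.28358 = 29.9246
χ² = 22.1084 + 32.0842 + 20.6203 + 29.9246 = 104.738

104.738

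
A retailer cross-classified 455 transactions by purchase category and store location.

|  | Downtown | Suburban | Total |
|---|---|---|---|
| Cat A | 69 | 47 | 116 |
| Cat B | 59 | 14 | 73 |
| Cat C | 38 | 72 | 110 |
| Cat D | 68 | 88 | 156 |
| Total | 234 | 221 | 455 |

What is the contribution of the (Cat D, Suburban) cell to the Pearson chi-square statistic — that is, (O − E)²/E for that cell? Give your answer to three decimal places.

Row total (Cat D) = 156; column total (Suburban) = 221; N = 455.
Expected count E = 156 × 221 / 455 = 75.77143.
Contribution = (O − E)²/E = (88 − 75.77143)² / 75.77143 = 1.974.

1.974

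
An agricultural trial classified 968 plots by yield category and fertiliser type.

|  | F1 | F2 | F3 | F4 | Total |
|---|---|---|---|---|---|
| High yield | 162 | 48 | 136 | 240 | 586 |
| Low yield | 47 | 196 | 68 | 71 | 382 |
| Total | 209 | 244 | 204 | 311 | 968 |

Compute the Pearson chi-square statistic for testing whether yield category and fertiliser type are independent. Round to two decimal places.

Grand total N = 968.
Expected counts (row total × column total / N):
  High yield, F1: 586×209/968 = 126.523
  High yield, F2: 586×244/968 = 147.711
  High yield, F3: 586×204/968 = 123.496
  High yield, F4: 586×311/968 = 188.271
  Low yield, F1: 382×209/968 = 82.477
  Low yield, F2: 382×244/968 = 96.289
  Low yield, F3: 382×204/968 = 80.504
  Low yield, F4: 382×311/968 = 122.729
Contributions (O − E)²/E:
  (162 − 126.523)²/126.523 = 9.9477
  (48 − 147.711)²/147.711 = 67.3090
  (136 − 123.496)²/123.496 = 1.2660
  (240 − 188.271)²/188.271 = 14.2130
  (47 − 82.477)²/82.477 = 15.2602
  (196 − 96.289)²/96.289 = 103.2546
  (68 − 80.504)²/80.504 = 1.9421
  (71 − 122.729)²/122.729 = 21.8032
χ² = 9.9477 + 67.3090 + 1.2660 + 14.2130 + 15.2602 + 103.2546 + 1.9421 + 21.8032 = 235.00

235.00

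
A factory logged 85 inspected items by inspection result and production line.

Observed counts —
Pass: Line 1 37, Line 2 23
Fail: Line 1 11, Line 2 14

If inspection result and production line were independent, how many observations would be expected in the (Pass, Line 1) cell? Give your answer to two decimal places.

Row total (Pass) = 60; column total (Line 1) = 48; grand total N = 85.
Expected count = (row total × column total) / N = 60 × 48 / 85 = 33.88.

33.88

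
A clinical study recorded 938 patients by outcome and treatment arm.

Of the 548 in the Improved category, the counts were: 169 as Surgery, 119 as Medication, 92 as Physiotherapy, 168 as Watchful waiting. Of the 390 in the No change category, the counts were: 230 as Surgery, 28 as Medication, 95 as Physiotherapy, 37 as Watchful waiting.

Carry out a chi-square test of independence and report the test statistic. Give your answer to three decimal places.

Row totals: 548, 390. Column totals: 399, 147, 187, 205. Grand total N = 938.
Expected counts (row total × column total / N):
  Improved, Surgery: 548×399/938 = 233.10448
  Improved, Medication: 548×147/938 = 85.88060
  Improved, Physiotherapy: 548×187/938 = 109.24947
  Improved, Watchful waiting: 548×205/938 = 119.76546
  No change, Surgery: 390×399/938 = 165.89552
  No change, Medication: 390×147/938 = 61.11940
  No change, Physiotherapy: 390×187/938 = 77.75053
  No change, Watchful waiting: 390×205/938 = 85.23454
Contributions (O − E)²/E:
  (169 − 233.10448)²/233.10448 = 17.6289
  (119 − 85.88060)²/85.88060 = 12.7723
  (92 − 109.24947)²/109.24947 = 2.7235
  (168 − 119.76546)²/119.76546 = 19.4261
  (230 − 165.89552)²/165.89552 = 24.7709
  (28 − 61.11940)²/61.11940 = 17.9468
  (95 − 77.75053)²/77.75053 = 3.8269
  (37 − 85.23454)²/85.23454 = 27.2961
χ² = 17.6289 + 12.7723 + 2.7235 + 19.4261 + 24.7709 + 17.9468 + 3.8269 + 27.2961 = 126.392

126.392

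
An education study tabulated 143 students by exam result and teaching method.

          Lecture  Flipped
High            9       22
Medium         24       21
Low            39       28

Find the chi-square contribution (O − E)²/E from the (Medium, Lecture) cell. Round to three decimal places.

0.080

Row total (Medium) = 45; column total (Lecture) = 72; N = 143.
Expected count E = 45 × 72 / 143 = 22.6573.
Contribution = (O − E)²/E = (24 − 22.6573)² / 22.6573 = 0.080.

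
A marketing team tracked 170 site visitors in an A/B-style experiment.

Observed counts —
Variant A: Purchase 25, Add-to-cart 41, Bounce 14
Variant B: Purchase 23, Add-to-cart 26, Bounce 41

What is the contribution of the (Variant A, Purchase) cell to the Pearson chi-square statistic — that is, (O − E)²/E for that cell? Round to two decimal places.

Row total (Variant A) = 80; column total (Purchase) = 48; N = 170.
Expected count E = 80 × 48 / 170 = 22.5882.
Contribution = (O − E)²/E = (25 − 22.5882)² / 22.5882 = 0.26.

0.26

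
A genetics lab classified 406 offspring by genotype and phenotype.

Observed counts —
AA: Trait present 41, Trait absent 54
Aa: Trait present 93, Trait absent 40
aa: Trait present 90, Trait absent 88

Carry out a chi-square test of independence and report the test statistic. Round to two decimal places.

Row totals: 95, 133, 178. Column totals: 224, 182. Grand total N = 406.
Expected counts (row total × column total / N):
  AA, Trait present: 95×224/406 = 52.414
  AA, Trait absent: 95×182/406 = 42.586
  Aa, Trait present: 133×224/406 = 73.379
  Aa, Trait absent: 133×182/406 = 59.621
  aa, Trait present: 178×224/406 = 98.207
  aa, Trait absent: 178×182/406 = 79.793
Contributions (O − E)²/E:
  (41 − 52.414)²/52.414 = 2.4856
  (54 − 42.586)²/42.586 = 3.0592
  (93 − 73.379)²/73.379 = 5.2465
  (40 − 59.621)²/59.621 = 6.4572
  (90 − 98.207)²/98.207 = 0.6858
  (88 − 79.793)²/79.793 = 0.8441
χ² = 2.4856 + 3.0592 + 5.2465 + 6.4572 + 0.6858 + 0.8441 = 18.78

18.78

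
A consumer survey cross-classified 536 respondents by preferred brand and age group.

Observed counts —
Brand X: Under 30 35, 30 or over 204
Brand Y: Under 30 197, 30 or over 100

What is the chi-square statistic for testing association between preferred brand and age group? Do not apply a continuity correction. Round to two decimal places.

144.11

Row totals: 239, 297. Column totals: 232, 304. Grand total N = 536.
Expected counts (row total × column total / N):
  Brand X, Under 30: 239×232/536 = 103.448
  Brand X, 30 or over: 239×304/536 = 135.552
  Brand Y, Under 30: 297×232/536 = 128.552
  Brand Y, 30 or over: 297×304/536 = 168.448
Contributions (O − E)²/E:
  (35 − 103.448)²/103.448 = 45.2897
  (204 − 135.552)²/135.552 = 34.5633
  (197 − 128.552)²/128.552 = 36.4454
  (100 − 168.448)²/168.448 = 27.8135
χ² = 45.2897 + 34.5633 + 36.4454 + 27.8135 = 144.11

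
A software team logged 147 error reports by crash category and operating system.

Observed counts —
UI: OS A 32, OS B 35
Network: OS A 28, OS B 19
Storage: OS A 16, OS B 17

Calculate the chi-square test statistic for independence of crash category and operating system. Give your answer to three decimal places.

1.720

Row totals: 67, 47, 33. Column totals: 76, 71. Grand total N = 147.
Expected counts (row total × column total / N):
  UI, OS A: 67×76/147 = 34.6395
  UI, OS B: 67×71/147 = 32.3605
  Network, OS A: 47×76/147 = 24.2993
  Network, OS B: 47×71/147 = 22.7007
  Storage, OS A: 33×76/147 = 17.0612
  Storage, OS B: 33×71/147 = 15.9388
Contributions (O − E)²/E:
  (32 − 34.6395)²/34.6395 = 0.2011
  (35 − 32.3605)²/32.3605 = 0.2153
  (28 − 24.2993)²/24.2993 = 0.5636
  (19 − 22.7007)²/22.7007 = 0.6033
  (16 − 17.0612)²/17.0612 = 0.0660
  (17 − 15.9388)²/15.9388 = 0.0707
χ² = 0.2011 + 0.2153 + 0.5636 + 0.6033 + 0.0660 + 0.0707 = 1.720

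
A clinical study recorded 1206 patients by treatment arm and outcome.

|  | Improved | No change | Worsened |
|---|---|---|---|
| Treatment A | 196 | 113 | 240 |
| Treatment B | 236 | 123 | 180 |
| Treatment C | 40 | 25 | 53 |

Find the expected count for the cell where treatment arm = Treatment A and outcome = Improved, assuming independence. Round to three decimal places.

214.866

Row total (Treatment A) = 549; column total (Improved) = 472; grand total N = 1206.
Expected count = (row total × column total) / N = 549 × 472 / 1206 = 214.866.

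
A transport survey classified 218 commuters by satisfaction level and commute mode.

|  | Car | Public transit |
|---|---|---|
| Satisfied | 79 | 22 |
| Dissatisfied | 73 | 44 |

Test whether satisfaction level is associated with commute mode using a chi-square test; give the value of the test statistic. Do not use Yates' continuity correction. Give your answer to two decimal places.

Row totals: 101, 117. Column totals: 152, 66. Grand total N = 218.
Expected counts (row total × column total / N):
  Satisfied, Car: 101×152/218 = 70.422
  Satisfied, Public transit: 101×66/218 = 30.578
  Dissatisfied, Car: 117×152/218 = 81.578
  Dissatisfied, Public transit: 117×66/218 = 35.422
Contributions (O − E)²/E:
  (79 − 70.422)²/70.422 = 1.0449
  (22 − 30.578)²/30.578 = 2.4064
  (73 − 81.578)²/81.578 = 0.9020
  (44 − 35.422)²/35.422 = 2.0773
χ² = 1.0449 + 2.4064 + 0.9020 + 2.0773 = 6.43

6.43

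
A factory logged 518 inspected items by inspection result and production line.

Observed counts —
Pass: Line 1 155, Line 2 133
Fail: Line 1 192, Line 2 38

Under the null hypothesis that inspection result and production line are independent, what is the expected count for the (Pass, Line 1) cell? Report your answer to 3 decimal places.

192.927

Row total (Pass) = 288; column total (Line 1) = 347; grand total N = 518.
Expected count = (row total × column total) / N = 288 × 347 / 518 = 192.927.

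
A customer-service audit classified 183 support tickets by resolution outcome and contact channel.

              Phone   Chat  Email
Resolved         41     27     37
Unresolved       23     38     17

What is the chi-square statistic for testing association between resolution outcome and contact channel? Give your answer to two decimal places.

10.58

Row totals: 105, 78. Column totals: 64, 65, 54. Grand total N = 183.
Expected counts (row total × column total / N):
  Resolved, Phone: 105×64/183 = 36.721
  Resolved, Chat: 105×65/183 = 37.295
  Resolved, Email: 105×54/183 = 30.984
  Unresolved, Phone: 78×64/183 = 27.279
  Unresolved, Chat: 78×65/183 = 27.705
  Unresolved, Email: 78×54/183 = 23.016
Contributions (O − E)²/E:
  (41 − 36.721)²/36.721 = 0.4986
  (27 − 37.295)²/37.295 = 2.8419
  (37 − 30.984)²/30.984 = 1.1681
  (23 − 27.279)²/27.279 = 0.6712
  (38 − 27.705)²/27.705 = 3.8256
  (17 − 23.016)²/23.016 = 1.5725
χ² = 0.4986 + 2.8419 + 1.1681 + 0.6712 + 3.8256 + 1.5725 = 10.58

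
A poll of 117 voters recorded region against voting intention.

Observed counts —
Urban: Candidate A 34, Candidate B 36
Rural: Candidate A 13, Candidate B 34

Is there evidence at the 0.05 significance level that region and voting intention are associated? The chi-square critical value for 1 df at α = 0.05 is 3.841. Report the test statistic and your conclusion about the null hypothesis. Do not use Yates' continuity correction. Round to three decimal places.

5.116; reject H₀

Row totals: 70, 47. Column totals: 47, 70. Grand total N = 117.
Expected counts (row total × column total / N):
  Urban, Candidate A: 70×47/117 = 28.1197
  Urban, Candidate B: 70×70/117 = 41.8803
  Rural, Candidate A: 47×47/117 = 18.8803
  Rural, Candidate B: 47×70/117 = 28.1197
Contributions (O − E)²/E:
  (34 − 28.1197)²/28.1197 = 1.2297
  (36 − 41.8803)²/41.8803 = 0.8256
  (13 − 18.8803)²/18.8803 = 1.8314
  (34 − 28.1197)²/28.1197 = 1.2297
χ² = 1.2297 + 0.8256 + 1.8314 + 1.2297 = 5.116
df = (2−1)(2−1) = 1. Since 5.116 > 3.841, reject the null hypothesis of independence at α = 0.05.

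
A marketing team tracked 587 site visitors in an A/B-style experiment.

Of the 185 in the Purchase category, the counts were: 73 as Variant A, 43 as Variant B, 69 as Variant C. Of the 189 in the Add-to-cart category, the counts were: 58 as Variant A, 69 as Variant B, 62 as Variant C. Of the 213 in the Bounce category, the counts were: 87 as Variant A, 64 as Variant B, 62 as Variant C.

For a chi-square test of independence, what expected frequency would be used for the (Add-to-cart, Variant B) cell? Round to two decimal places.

56.67

Row total (Add-to-cart) = 189; column total (Variant B) = 176; grand total N = 587.
Expected count = (row total × column total) / N = 189 × 176 / 587 = 56.67.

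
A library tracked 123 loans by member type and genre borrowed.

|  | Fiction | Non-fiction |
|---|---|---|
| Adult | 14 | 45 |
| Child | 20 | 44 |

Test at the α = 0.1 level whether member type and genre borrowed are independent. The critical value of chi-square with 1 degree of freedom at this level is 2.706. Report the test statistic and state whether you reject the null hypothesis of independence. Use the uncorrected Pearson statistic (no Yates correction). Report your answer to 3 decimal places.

Row totals: 59, 64. Column totals: 34, 89. Grand total N = 123.
Expected counts (row total × column total / N):
  Adult, Fiction: 59×34/123 = 16.3089
  Adult, Non-fiction: 59×89/123 = 42.6911
  Child, Fiction: 64×34/123 = 17.6911
  Child, Non-fiction: 64×89/123 = 46.3089
Contributions (O − E)²/E:
  (14 − 16.3089)²/16.3089 = 0.3269
  (45 − 42.6911)²/42.6911 = 0.1249
  (20 − 17.6911)²/17.6911 = 0.3013
  (44 − 46.3089)²/46.3089 = 0.1151
χ² = 0.3269 + 0.1249 + 0.3013 + 0.1151 = 0.868
df = (2−1)(2−1) = 1. Since 0.868 < 2.706, fail to reject the null hypothesis of independence at α = 0.1.

0.868; fail to reject H₀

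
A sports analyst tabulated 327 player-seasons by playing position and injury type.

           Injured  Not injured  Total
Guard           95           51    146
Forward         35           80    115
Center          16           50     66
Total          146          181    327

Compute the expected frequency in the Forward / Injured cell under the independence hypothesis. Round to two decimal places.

51.35

Row total (Forward) = 115; column total (Injured) = 146; grand total N = 327.
Expected count = (row total × column total) / N = 115 × 146 / 327 = 51.35.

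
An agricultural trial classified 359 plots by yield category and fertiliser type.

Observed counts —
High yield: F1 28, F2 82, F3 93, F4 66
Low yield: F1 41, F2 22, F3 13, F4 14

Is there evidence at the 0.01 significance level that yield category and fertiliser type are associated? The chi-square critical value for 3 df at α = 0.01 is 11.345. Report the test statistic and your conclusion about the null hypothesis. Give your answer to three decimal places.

Row totals: 269, 90. Column totals: 69, 104, 106, 80. Grand total N = 359.
Expected counts (row total × column total / N):
  High yield, F1: 269×69/359 = 51.70195
  High yield, F2: 269×104/359 = 77.92758
  High yield, F3: 269×106/359 = 79.42618
  High yield, F4: 269×80/359 = 59.94429
  Low yield, F1: 90×69/359 = 17.29805
  Low yield, F2: 90×104/359 = 26.07242
  Low yield, F3: 90×106/359 = 26.57382
  Low yield, F4: 90×80/359 = 20.05571
Contributions (O − E)²/E:
  (28 − 51.70195)²/51.70195 = 10.8658
  (82 − 77.92758)²/77.92758 = 0.2128
  (93 − 79.42618)²/79.42618 = 2.3197
  (66 − 59.94429)²/59.94429 = 0.6118
  (41 − 17.29805)²/17.29805 = 32.4766
  (22 − 26.07242)²/26.07242 = 0.6361
  (13 − 26.57382)²/26.57382 = 6.9335
  (14 − 20.05571)²/20.05571 = 1.8285
χ² = 10.8658 + 0.2128 + 2.3197 + 0.6118 + 32.4766 + 0.6361 + 6.9335 + 1.8285 = 55.885
df = (2−1)(4−1) = 3. Since 55.885 > 11.345, reject the null hypothesis of independence at α = 0.01.

55.885; reject H₀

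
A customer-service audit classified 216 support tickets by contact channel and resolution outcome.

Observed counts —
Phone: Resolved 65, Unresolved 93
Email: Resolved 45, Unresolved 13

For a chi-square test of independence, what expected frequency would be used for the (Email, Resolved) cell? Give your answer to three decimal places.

29.537

Row total (Email) = 58; column total (Resolved) = 110; grand total N = 216.
Expected count = (row total × column total) / N = 58 × 110 / 216 = 29.537.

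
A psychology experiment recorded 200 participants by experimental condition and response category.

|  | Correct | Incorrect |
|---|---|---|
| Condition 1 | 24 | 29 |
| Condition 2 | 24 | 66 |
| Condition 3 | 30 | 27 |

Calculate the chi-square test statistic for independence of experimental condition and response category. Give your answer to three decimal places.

11.086

Row totals: 53, 90, 57. Column totals: 78, 122. Grand total N = 200.
Expected counts (row total × column total / N):
  Condition 1, Correct: 53×78/200 = 20.6700
  Condition 1, Incorrect: 53×122/200 = 32.3300
  Condition 2, Correct: 90×78/200 = 35.1000
  Condition 2, Incorrect: 90×122/200 = 54.9000
  Condition 3, Correct: 57×78/200 = 22.2300
  Condition 3, Incorrect: 57×122/200 = 34.7700
Contributions (O − E)²/E:
  (24 − 20.6700)²/20.6700 = 0.5365
  (29 − 32.3300)²/32.3300 = 0.3430
  (24 − 35.1000)²/35.1000 = 3.5103
  (66 − 54.9000)²/54.9000 = 2.2443
  (30 − 22.2300)²/22.2300 = 2.7158
  (27 − 34.7700)²/34.7700 = 1.7364
χ² = 0.5365 + 0.3430 + 3.5103 + 2.2443 + 2.7158 + 1.7364 = 11.086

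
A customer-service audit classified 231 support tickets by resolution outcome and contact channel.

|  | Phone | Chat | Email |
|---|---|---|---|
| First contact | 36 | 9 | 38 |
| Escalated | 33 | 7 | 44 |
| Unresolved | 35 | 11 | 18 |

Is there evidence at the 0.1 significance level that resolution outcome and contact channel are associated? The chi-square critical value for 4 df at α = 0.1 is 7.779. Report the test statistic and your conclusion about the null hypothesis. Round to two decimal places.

9.63; reject H₀

Row totals: 83, 84, 64. Column totals: 104, 27, 100. Grand total N = 231.
Expected counts (row total × column total / N):
  First contact, Phone: 83×104/231 = 37.368
  First contact, Chat: 83×27/231 = 9.701
  First contact, Email: 83×100/231 = 35.931
  Escalated, Phone: 84×104/231 = 37.818
  Escalated, Chat: 84×27/231 = 9.818
  Escalated, Email: 84×100/231 = 36.364
  Unresolved, Phone: 64×104/231 = 28.814
  Unresolved, Chat: 64×27/231 = 7.481
  Unresolved, Email: 64×100/231 = 27.706
Contributions (O − E)²/E:
  (36 − 37.368)²/37.368 = 0.0501
  (9 − 9.701)²/9.701 = 0.0507
  (38 − 35.931)²/35.931 = 0.1191
  (33 − 37.818)²/37.818 = 0.6138
  (7 − 9.818)²/9.818 = 0.8088
  (44 − 36.364)²/36.364 = 1.6035
  (35 − 28.814)²/28.814 = 1.3281
  (11 − 7.481)²/7.481 = 1.6553
  (18 − 27.706)²/27.706 = 3.4002
χ² = 0.0501 + 0.0507 + 0.1191 + 0.6138 + 0.8088 + 1.6035 + 1.3281 + 1.6553 + 3.4002 = 9.63
df = (3−1)(3−1) = 4. Since 9.63 > 7.779, reject the null hypothesis of independence at α = 0.1.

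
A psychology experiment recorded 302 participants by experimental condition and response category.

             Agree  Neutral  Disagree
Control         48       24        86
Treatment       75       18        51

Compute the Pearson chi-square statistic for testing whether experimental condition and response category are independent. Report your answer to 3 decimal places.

Row totals: 158, 144. Column totals: 123, 42, 137. Grand total N = 302.
Expected counts (row total × column total / N):
  Control, Agree: 158×123/302 = 64.3510
  Control, Neutral: 158×42/302 = 21.9735
  Control, Disagree: 158×137/302 = 71.6755
  Treatment, Agree: 144×123/302 = 58.6490
  Treatment, Neutral: 144×42/302 = 20.0265
  Treatment, Disagree: 144×137/302 = 65.3245
Contributions (O − E)²/E:
  (48 − 64.3510)²/64.3510 = 4.1546
  (24 − 21.9735)²/21.9735 = 0.1869
  (86 − 71.6755)²/71.6755 = 2.8628
  (75 − 58.6490)²/58.6490 = 4.5586
  (18 − 20.0265)²/20.0265 = 0.2051
  (51 − 65.3245)²/65.3245 = 3.1411
χ² = 4.1546 + 0.1869 + 2.8628 + 4.5586 + 0.2051 + 3.1411 = 15.109

15.109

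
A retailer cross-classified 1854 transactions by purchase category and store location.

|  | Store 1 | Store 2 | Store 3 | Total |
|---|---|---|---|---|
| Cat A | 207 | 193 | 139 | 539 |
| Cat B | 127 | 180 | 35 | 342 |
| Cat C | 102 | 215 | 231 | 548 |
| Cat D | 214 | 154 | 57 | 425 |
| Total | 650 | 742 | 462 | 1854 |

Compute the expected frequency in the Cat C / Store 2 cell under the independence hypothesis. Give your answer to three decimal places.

Row total (Cat C) = 548; column total (Store 2) = 742; grand total N = 1854.
Expected count = (row total × column total) / N = 548 × 742 / 1854 = 219.318.

219.318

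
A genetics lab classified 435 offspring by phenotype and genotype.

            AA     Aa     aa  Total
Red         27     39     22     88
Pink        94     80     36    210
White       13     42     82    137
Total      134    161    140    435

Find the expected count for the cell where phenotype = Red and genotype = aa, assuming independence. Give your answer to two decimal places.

28.32

Row total (Red) = 88; column total (aa) = 140; grand total N = 435.
Expected count = (row total × column total) / N = 88 × 140 / 435 = 28.32.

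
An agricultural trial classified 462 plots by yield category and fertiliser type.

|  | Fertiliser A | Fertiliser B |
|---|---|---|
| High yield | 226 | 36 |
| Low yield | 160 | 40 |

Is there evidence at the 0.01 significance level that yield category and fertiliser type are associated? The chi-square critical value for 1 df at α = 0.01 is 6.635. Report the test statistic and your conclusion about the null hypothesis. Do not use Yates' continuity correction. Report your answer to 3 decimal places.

Row totals: 262, 200. Column totals: 386, 76. Grand total N = 462.
Expected counts (row total × column total / N):
  High yield, Fertiliser A: 262×386/462 = 218.9004
  High yield, Fertiliser B: 262×76/462 = 43.0996
  Low yield, Fertiliser A: 200×386/462 = 167.0996
  Low yield, Fertiliser B: 200×76/462 = 32.9004
Contributions (O − E)²/E:
  (226 − 218.9004)²/218.9004 = 0.2303
  (36 − 43.0996)²/43.0996 = 1.1695
  (160 − 167.0996)²/167.0996 = 0.3016
  (40 − 32.9004)²/32.9004 = 1.5320
χ² = 0.2303 + 1.1695 + 0.3016 + 1.5320 = 3.233
df = (2−1)(2−1) = 1. Since 3.233 < 6.635, fail to reject the null hypothesis of independence at α = 0.01.

3.233; fail to reject H₀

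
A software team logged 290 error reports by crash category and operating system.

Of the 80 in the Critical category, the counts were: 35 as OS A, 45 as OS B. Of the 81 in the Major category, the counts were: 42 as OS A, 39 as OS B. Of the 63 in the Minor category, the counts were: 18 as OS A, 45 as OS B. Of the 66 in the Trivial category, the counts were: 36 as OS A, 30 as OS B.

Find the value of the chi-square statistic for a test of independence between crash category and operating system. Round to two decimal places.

10.88

Row totals: 80, 81, 63, 66. Column totals: 131, 159. Grand total N = 290.
Expected counts (row total × column total / N):
  Critical, OS A: 80×131/290 = 36.138
  Critical, OS B: 80×159/290 = 43.862
  Major, OS A: 81×131/290 = 36.590
  Major, OS B: 81×159/290 = 44.410
  Minor, OS A: 63×131/290 = 28.459
  Minor, OS B: 63×159/290 = 34.541
  Trivial, OS A: 66×131/290 = 29.814
  Trivial, OS B: 66×159/290 = 36.186
Contributions (O − E)²/E:
  (35 − 36.138)²/36.138 = 0.0358
  (45 − 43.862)²/43.862 = 0.0295
  (42 − 36.590)²/36.590 = 0.7999
  (39 − 44.410)²/44.410 = 0.6590
  (18 − 28.459)²/28.459 = 3.8438
  (45 − 34.541)²/34.541 = 3.1670
  (36 − 29.814)²/29.814 = 1.2835
  (30 − 36.186)²/36.186 = 1.0575
χ² = 0.0358 + 0.0295 + 0.7999 + 0.6590 + 3.8438 + 3.1670 + 1.2835 + 1.0575 = 10.88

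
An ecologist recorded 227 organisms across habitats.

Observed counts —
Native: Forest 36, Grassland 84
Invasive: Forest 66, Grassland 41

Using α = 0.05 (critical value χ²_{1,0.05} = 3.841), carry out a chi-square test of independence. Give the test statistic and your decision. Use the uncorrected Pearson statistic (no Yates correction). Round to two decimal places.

Row totals: 120, 107. Column totals: 102, 125. Grand total N = 227.
Expected counts (row total × column total / N):
  Native, Forest: 120×102/227 = 53.921
  Native, Grassland: 120×125/227 = 66.079
  Invasive, Forest: 107×102/227 = 48.079
  Invasive, Grassland: 107×125/227 = 58.921
Contributions (O − E)²/E:
  (36 − 53.921)²/53.921 = 5.9562
  (84 − 66.079)²/66.079 = 4.8603
  (66 − 48.079)²/48.079 = 6.6799
  (41 − 58.921)²/58.921 = 5.4507
χ² = 5.9562 + 4.8603 + 6.6799 + 5.4507 = 22.95
df = (2−1)(2−1) = 1. Since 22.95 > 3.841, reject the null hypothesis of independence at α = 0.05.

22.95; reject H₀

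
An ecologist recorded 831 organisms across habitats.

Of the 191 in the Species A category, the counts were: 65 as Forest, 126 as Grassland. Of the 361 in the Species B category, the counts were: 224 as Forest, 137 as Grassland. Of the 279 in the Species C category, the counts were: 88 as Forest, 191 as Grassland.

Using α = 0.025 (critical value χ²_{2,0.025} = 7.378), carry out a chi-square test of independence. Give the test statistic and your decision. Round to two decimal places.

71.96; reject H₀

Row totals: 191, 361, 279. Column totals: 377, 454. Grand total N = 831.
Expected counts (row total × column total / N):
  Species A, Forest: 191×377/831 = 86.651
  Species A, Grassland: 191×454/831 = 104.349
  Species B, Forest: 361×377/831 = 163.775
  Species B, Grassland: 361×454/831 = 197.225
  Species C, Forest: 279×377/831 = 126.574
  Species C, Grassland: 279×454/831 = 152.426
Contributions (O − E)²/E:
  (65 − 86.651)²/86.651 = 5.4098
  (126 − 104.349)²/104.349 = 4.4923
  (224 − 163.775)²/163.775 = 22.1465
  (137 − 197.225)²/197.225 = 18.3904
  (88 − 126.574)²/126.574 = 11.7556
  (191 − 152.426)²/152.426 = 9.7618
χ² = 5.4098 + 4.4923 + 22.1465 + 18.3904 + 11.7556 + 9.7618 = 71.96
df = (3−1)(2−1) = 2. Since 71.96 > 7.378, reject the null hypothesis of independence at α = 0.025.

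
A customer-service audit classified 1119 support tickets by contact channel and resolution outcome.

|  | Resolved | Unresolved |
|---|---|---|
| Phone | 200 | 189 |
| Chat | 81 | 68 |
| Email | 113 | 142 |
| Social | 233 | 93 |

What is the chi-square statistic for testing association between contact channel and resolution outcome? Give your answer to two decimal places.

Row totals: 389, 149, 255, 326. Column totals: 627, 492. Grand total N = 1119.
Expected counts (row total × column total / N):
  Phone, Resolved: 389×627/1119 = 217.965
  Phone, Unresolved: 389×492/1119 = 171.035
  Chat, Resolved: 149×627/1119 = 83.488
  Chat, Unresolved: 149×492/1119 = 65.512
  Email, Resolved: 255×627/1119 = 142.882
  Email, Unresolved: 255×492/1119 = 112.118
  Social, Resolved: 326×627/1119 = 182.665
  Social, Unresolved: 326×492/1119 = 143.335
Contributions (O − E)²/E:
  (200 − 217.965)²/217.965 = 1.4807
  (189 − 171.035)²/171.035 = 1.8870
  (81 − 83.488)²/83.488 = 0.0741
  (68 − 65.512)²/65.512 = 0.0945
  (113 − 142.882)²/142.882 = 6.2495
  (142 − 112.118)²/112.118 = 7.9642
  (233 − 182.665)²/182.665 = 13.8703
  (93 − 143.335)²/143.335 = 17.6762
χ² = 1.4807 + 1.8870 + 0.0741 + 0.0945 + 6.2495 + 7.9642 + 13.8703 + 17.6762 = 49.30

49.30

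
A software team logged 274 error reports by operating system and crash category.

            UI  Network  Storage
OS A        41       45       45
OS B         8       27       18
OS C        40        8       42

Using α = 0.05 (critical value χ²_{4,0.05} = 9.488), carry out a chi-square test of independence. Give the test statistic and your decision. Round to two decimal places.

33.88; reject H₀

Row totals: 131, 53, 90. Column totals: 89, 80, 105. Grand total N = 274.
Expected counts (row total × column total / N):
  OS A, UI: 131×89/274 = 42.5511
  OS A, Network: 131×80/274 = 38.2482
  OS A, Storage: 131×105/274 = 50.2007
  OS B, UI: 53×89/274 = 17.2153
  OS B, Network: 53×80/274 = 15.4745
  OS B, Storage: 53×105/274 = 20.3102
  OS C, UI: 90×89/274 = 29.2336
  OS C, Network: 90×80/274 = 26.2774
  OS C, Storage: 90×105/274 = 34.4891
Contributions (O − E)²/E:
  (41 − 42.5511)²/42.5511 = 0.0565
  (45 − 38.2482)²/38.2482 = 1.1919
  (45 − 50.2007)²/50.2007 = 0.5388
  (8 − 17.2153)²/17.2153 = 4.9329
  (27 − 15.4745)²/15.4745 = 8.5843
  (18 − 20.3102)²/20.3102 = 0.2628
  (40 − 29.2336)²/29.2336 = 3.9651
  (8 − 26.2774)²/26.2774 = 12.7130
  (42 − 34.4891)²/34.4891 = 1.6357
χ² = 0.0565 + 1.1919 + 0.5388 + 4.9329 + 8.5843 + 0.2628 + 3.9651 + 12.7130 + 1.6357 = 33.88
df = (3−1)(3−1) = 4. Since 33.88 > 9.488, reject the null hypothesis of independence at α = 0.05.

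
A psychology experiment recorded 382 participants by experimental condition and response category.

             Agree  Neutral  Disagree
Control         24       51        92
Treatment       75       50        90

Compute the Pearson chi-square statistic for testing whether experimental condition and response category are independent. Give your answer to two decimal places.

20.60

Row totals: 167, 215. Column totals: 99, 101, 182. Grand total N = 382.
Expected counts (row total × column total / N):
  Control, Agree: 167×99/382 = 43.280
  Control, Neutral: 167×101/382 = 44.154
  Control, Disagree: 167×182/382 = 79.565
  Treatment, Agree: 215×99/382 = 55.720
  Treatment, Neutral: 215×101/382 = 56.846
  Treatment, Disagree: 215×182/382 = 102.435
Contributions (O − E)²/E:
  (24 − 43.280)²/43.280 = 8.5887
  (51 − 44.154)²/44.154 = 1.0615
  (92 − 79.565)²/79.565 = 1.9434
  (75 − 55.720)²/55.720 = 6.6712
  (50 − 56.846)²/56.846 = 0.8245
  (90 − 102.435)²/102.435 = 1.5095
χ² = 8.5887 + 1.0615 + 1.9434 + 6.6712 + 0.8245 + 1.5095 = 20.60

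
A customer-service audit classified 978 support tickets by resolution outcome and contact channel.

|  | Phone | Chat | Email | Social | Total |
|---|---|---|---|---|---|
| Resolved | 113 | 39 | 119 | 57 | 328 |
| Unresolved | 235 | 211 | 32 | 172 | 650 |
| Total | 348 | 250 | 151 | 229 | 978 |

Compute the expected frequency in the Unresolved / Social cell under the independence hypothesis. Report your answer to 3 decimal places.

Row total (Unresolved) = 650; column total (Social) = 229; grand total N = 978.
Expected count = (row total × column total) / N = 650 × 229 / 978 = 152.198.

152.198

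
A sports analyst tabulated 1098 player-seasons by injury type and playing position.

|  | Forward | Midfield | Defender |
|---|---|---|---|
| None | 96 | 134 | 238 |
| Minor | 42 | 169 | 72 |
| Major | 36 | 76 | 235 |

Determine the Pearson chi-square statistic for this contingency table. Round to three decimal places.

142.313

Row totals: 468, 283, 347. Column totals: 174, 379, 545. Grand total N = 1098.
Expected counts (row total × column total / N):
  None, Forward: 468×174/1098 = 74.1639
  None, Midfield: 468×379/1098 = 161.5410
  None, Defender: 468×545/1098 = 232.2951
  Minor, Forward: 283×174/1098 = 44.8470
  Minor, Midfield: 283×379/1098 = 97.6840
  Minor, Defender: 283×545/1098 = 140.4690
  Major, Forward: 347×174/1098 = 54.9891
  Major, Midfield: 347×379/1098 = 119.7750
  Major, Defender: 347×545/1098 = 172.2359
Contributions (O − E)²/E:
  (96 − 74.1639)²/74.1639 = 6.4292
  (134 − 161.5410)²/161.5410 = 4.6954
  (238 − 232.2951)²/232.2951 = 0.1401
  (42 − 44.8470)²/44.8470 = 0.1807
  (169 − 97.6840)²/97.6840 = 52.0656
  (72 − 140.4690)²/140.4690 = 33.3739
  (36 − 54.9891)²/54.9891 = 6.5574
  (76 − 119.7750)²/119.7750 = 15.9988
  (235 − 172.2359)²/172.2359 = 22.8717
χ² = 6.4292 + 4.6954 + 0.1401 + 0.1807 + 52.0656 + 33.3739 + 6.5574 + 15.9988 + 22.8717 = 142.313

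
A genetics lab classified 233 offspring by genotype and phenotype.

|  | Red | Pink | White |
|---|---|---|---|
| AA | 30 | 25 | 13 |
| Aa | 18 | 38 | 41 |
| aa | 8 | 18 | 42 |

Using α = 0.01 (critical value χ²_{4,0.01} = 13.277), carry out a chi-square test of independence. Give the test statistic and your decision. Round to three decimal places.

33.903; reject H₀

Row totals: 68, 97, 68. Column totals: 56, 81, 96. Grand total N = 233.
Expected counts (row total × column total / N):
  AA, Red: 68×56/233 = 16.3433
  AA, Pink: 68×81/233 = 23.6395
  AA, White: 68×96/233 = 28.0172
  Aa, Red: 97×56/233 = 23.3133
  Aa, Pink: 97×81/233 = 33.7210
  Aa, White: 97×96/233 = 39.9657
  aa, Red: 68×56/233 = 16.3433
  aa, Pink: 68×81/233 = 23.6395
  aa, White: 68×96/233 = 28.0172
Contributions (O − E)²/E:
  (30 − 16.3433)²/16.3433 = 11.4117
  (25 − 23.6395)²/23.6395 = 0.0783
  (13 − 28.0172)²/28.0172 = 8.0492
  (18 − 23.3133)²/23.3133 = 1.2109
  (38 − 33.7210)²/33.7210 = 0.5430
  (41 − 39.9657)²/39.9657 = 0.0268
  (8 − 16.3433)²/16.3433 = 4.2593
  (18 − 23.6395)²/23.6395 = 1.3454
  (42 − 28.0172)²/28.0172 = 6.9785
χ² = 11.4117 + 0.0783 + 8.0492 + 1.2109 + 0.5430 + 0.0268 + 4.2593 + 1.3454 + 6.9785 = 33.903
df = (3−1)(3−1) = 4. Since 33.903 > 13.277, reject the null hypothesis of independence at α = 0.01.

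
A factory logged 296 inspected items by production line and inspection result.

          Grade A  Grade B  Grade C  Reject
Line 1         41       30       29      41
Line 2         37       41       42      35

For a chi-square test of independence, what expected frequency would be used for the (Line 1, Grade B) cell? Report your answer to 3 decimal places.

33.821

Row total (Line 1) = 141; column total (Grade B) = 71; grand total N = 296.
Expected count = (row total × column total) / N = 141 × 71 / 296 = 33.821.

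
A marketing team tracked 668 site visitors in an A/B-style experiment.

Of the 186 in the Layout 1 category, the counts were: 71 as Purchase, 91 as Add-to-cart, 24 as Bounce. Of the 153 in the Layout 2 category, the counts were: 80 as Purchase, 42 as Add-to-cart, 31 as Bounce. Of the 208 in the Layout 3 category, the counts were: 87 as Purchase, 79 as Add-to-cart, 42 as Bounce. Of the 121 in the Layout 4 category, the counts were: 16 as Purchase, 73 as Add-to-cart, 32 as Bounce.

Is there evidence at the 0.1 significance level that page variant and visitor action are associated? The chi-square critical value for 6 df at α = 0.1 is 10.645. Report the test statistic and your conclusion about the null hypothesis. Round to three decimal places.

55.781; reject H₀

Row totals: 186, 153, 208, 121. Column totals: 254, 285, 129. Grand total N = 668.
Expected counts (row total × column total / N):
  Layout 1, Purchase: 186×254/668 = 70.7246
  Layout 1, Add-to-cart: 186×285/668 = 79.3563
  Layout 1, Bounce: 186×129/668 = 35.9192
  Layout 2, Purchase: 153×254/668 = 58.1766
  Layout 2, Add-to-cart: 153×285/668 = 65.2769
  Layout 2, Bounce: 153×129/668 = 29.5464
  Layout 3, Purchase: 208×254/668 = 79.0898
  Layout 3, Add-to-cart: 208×285/668 = 88.7425
  Layout 3, Bounce: 208×129/668 = 40.1677
  Layout 4, Purchase: 121×254/668 = 46.0090
  Layout 4, Add-to-cart: 121×285/668 = 51.6243
  Layout 4, Bounce: 121×129/668 = 23.3668
Contributions (O − E)²/E:
  (71 − 70.7246)²/70.7246 = 0.0011
  (91 − 79.3563)²/79.3563 = 1.7084
  (24 − 35.9192)²/35.9192 = 3.9552
  (80 − 58.1766)²/58.1766 = 8.1865
  (42 − 65.2769)²/65.2769 = 8.3002
  (31 − 29.5464)²/29.5464 = 0.0715
  (87 − 79.0898)²/79.0898 = 0.7911
  (79 − 88.7425)²/88.7425 = 1.0696
  (42 − 40.1677)²/40.1677 = 0.0836
  (16 − 46.0090)²/46.0090 = 19.5731
  (73 − 51.6243)²/51.6243 = 8.8509
  (32 − 23.3668)²/23.3668 = 3.1897
χ² = 0.0011 + 1.7084 + 3.9552 + 8.1865 + 8.3002 + 0.0715 + 0.7911 + 1.0696 + 0.0836 + 19.5731 + 8.8509 + 3.1897 = 55.781
df = (4−1)(3−1) = 6. Since 55.781 > 10.645, reject the null hypothesis of independence at α = 0.1.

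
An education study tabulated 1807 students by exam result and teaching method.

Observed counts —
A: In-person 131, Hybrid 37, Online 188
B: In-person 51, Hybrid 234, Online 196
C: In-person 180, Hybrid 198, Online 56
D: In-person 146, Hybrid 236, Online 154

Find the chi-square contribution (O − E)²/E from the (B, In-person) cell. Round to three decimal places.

Row total (B) = 481; column total (In-person) = 508; N = 1807.
Expected count E = 481 × 508 / 1807 = 135.2230.
Contribution = (O − E)²/E = (51 − 135.2230)² / 135.2230 = 52.458.

52.458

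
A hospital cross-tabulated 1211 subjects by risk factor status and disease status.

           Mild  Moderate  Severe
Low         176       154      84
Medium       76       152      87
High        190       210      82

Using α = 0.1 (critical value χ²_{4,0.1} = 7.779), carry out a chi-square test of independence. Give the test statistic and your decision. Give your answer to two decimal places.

34.11; reject H₀

Row totals: 414, 315, 482. Column totals: 442, 516, 253. Grand total N = 1211.
Expected counts (row total × column total / N):
  Low, Mild: 414×442/1211 = 151.105
  Low, Moderate: 414×516/1211 = 176.403
  Low, Severe: 414×253/1211 = 86.492
  Medium, Mild: 315×442/1211 = 114.971
  Medium, Moderate: 315×516/1211 = 134.220
  Medium, Severe: 315×253/1211 = 65.809
  High, Mild: 482×442/1211 = 175.924
  High, Moderate: 482×516/1211 = 205.377
  High, Severe: 482×253/1211 = 100.699
Contributions (O − E)²/E:
  (176 − 151.105)²/151.105 = 4.1015
  (154 − 176.403)²/176.403 = 2.8452
  (84 − 86.492)²/86.492 = 0.0718
  (76 − 114.971)²/114.971 = 13.2098
  (152 − 134.220)²/134.220 = 2.3553
  (87 − 65.809)²/65.809 = 6.8237
  (190 − 175.924)²/175.924 = 1.1262
  (210 − 205.377)²/205.377 = 0.1041
  (82 − 100.699)²/100.699 = 3.4723
χ² = 4.1015 + 2.8452 + 0.0718 + 13.2098 + 2.3553 + 6.8237 + 1.1262 + 0.1041 + 3.4723 = 34.11
df = (3−1)(3−1) = 4. Since 34.11 > 7.779, reject the null hypothesis of independence at α = 0.1.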